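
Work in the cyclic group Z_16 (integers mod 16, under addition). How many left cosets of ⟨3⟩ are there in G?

1

|⟨3⟩| = 16 and |G| = 16.
By Lagrange, [G : H] = |G|/|H| = 16/16 = 1.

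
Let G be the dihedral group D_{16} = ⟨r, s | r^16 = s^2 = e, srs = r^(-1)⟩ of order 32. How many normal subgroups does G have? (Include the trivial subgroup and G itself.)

8

G has 36 subgroups. Checking conjugation-invariance by order — order 1: 1/1 normal; order 2: 1/17 normal; order 4: 1/9 normal; order 8: 1/5 normal; order 16: 3/3 normal; order 32: 1/1 normal.
Total normal subgroups: 8.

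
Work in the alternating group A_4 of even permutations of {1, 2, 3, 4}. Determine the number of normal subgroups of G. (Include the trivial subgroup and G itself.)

G has 10 subgroups. Checking conjugation-invariance by order — order 1: 1/1 normal; order 2: 0/3 normal; order 3: 0/4 normal; order 4: 1/1 normal; order 12: 1/1 normal.
Total normal subgroups: 3.

3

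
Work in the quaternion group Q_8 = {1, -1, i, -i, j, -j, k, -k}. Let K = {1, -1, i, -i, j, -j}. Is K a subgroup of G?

|K| = 6 does not divide |G| = 8, so by Lagrange K is not a subgroup.

No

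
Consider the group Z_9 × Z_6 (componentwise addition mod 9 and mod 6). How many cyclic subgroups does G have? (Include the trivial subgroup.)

16

Group the elements of G by the cyclic subgroup they generate; each cyclic subgroup of order d accounts for φ(d) elements.
Cyclic subgroups by order — order 1: 1; order 2: 1; order 3: 4; order 6: 4; order 9: 3; order 18: 3.
Total: 16.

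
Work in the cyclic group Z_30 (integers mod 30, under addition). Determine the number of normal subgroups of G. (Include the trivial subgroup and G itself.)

8

G is abelian, so every subgroup is normal.
G has 8 subgroups in total, hence 8 normal subgroups.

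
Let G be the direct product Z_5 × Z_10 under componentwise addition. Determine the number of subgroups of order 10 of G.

|G| = 50 and 10 | 50, so subgroups of order 10 are possible by Lagrange.
The subgroups of order 10 are: {(0,0), (0,1), (0,2), (0,3), (0,4), (0,5), (0,6), (0,7), (0,8), (0,9)}; {(0,0), (0,5), (1,0), (1,5), (2,0), (2,5), (3,0), (3,5), (4,0), (4,5)}; {(0,0), (0,5), (1,1), (1,6), (2,2), (2,7), (3,3), (3,8), (4,4), (4,9)}; {(0,0), (0,5), (1,2), (1,7), (2,4), (2,9), (3,1), (3,6), (4,3), (4,8)}; … (6 in all).
So G has 6 subgroups of order 10.

6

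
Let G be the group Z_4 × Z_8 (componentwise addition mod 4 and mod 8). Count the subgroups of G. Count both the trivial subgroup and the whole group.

|G| = 32, so by Lagrange every subgroup order divides 32. Divisors: 1, 2, 4, 8, 16, 32.
Subgroups by order — order 1: 1; order 2: 3; order 4: 7; order 8: 7; order 16: 3; order 32: 1.
Total: 1 + 3 + 7 + 7 + 3 + 1 = 22.

22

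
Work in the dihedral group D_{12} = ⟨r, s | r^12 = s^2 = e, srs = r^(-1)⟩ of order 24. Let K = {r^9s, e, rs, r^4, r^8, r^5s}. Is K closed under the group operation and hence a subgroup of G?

Yes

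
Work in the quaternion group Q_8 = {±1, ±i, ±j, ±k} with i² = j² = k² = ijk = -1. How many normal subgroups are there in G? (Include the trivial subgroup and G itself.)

G has 6 subgroups. Checking conjugation-invariance by order — order 1: 1/1 normal; order 2: 1/1 normal; order 4: 3/3 normal; order 8: 1/1 normal.
Total normal subgroups: 6.

6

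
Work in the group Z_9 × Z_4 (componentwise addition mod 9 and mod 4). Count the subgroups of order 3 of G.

1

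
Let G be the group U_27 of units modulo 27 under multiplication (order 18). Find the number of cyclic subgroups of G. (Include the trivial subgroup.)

6

Group the elements of G by the cyclic subgroup they generate; each cyclic subgroup of order d accounts for φ(d) elements.
Cyclic subgroups by order — order 1: 1; order 2: 1; order 3: 1; order 6: 1; order 9: 1; order 18: 1.
Total: 6.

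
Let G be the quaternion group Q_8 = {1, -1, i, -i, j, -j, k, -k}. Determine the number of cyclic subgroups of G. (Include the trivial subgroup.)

5

Each element a generates a cyclic subgroup ⟨a⟩; distinct elements may generate the same one (a cyclic group of order d has φ(d) generators).
Cyclic subgroups by order — order 1: 1; order 2: 1; order 4: 3.
Total: 5.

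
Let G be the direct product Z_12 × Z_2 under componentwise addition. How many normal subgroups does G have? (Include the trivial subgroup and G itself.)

G is abelian, so every subgroup is normal.
G has 16 subgroups in total, hence 16 normal subgroups.

16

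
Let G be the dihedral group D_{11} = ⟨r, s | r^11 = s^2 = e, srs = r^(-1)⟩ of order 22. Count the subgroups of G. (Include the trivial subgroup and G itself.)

14

|G| = 22, so by Lagrange every subgroup order divides 22. Divisors: 1, 2, 11, 22.
Subgroups by order — order 1: 1; order 2: 11; order 11: 1; order 22: 1.
Total: 1 + 11 + 1 + 1 = 14.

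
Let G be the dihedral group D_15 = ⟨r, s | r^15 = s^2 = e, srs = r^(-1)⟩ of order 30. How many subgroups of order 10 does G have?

3

|G| = 30 and 10 | 30, so subgroups of order 10 are possible by Lagrange.
The subgroups of order 10 are: {e, r^3, r^6, r^9, r^12, rs, r^4s, r^7s, r^10s, r^13s}; {e, r^3, r^6, r^9, r^12, r^2s, r^5s, r^8s, r^11s, r^14s}; {e, r^3, r^6, r^9, r^12, s, r^3s, r^6s, r^9s, r^12s}.
So G has 3 subgroups of order 10.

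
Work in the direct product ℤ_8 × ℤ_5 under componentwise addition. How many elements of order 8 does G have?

4

An element (a,b) has order lcm(ord(a), ord(b)); count pairs with lcm equal to 8.
Enumerating gives 4 such elements.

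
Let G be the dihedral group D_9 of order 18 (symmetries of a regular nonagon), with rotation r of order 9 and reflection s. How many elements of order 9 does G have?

The elements of order 9 are: r, r^2, r^4, r^5, r^7, r^8.
That's 6.

6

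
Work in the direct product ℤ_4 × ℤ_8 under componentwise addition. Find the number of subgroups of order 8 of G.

|G| = 32 and 8 | 32, so subgroups of order 8 are possible by Lagrange.
The subgroups of order 8 are: {(0,0), (0,1), (0,2), (0,3), (0,4), (0,5), (0,6), (0,7)}; {(0,0), (0,2), (0,4), (0,6), (2,0), (2,2), (2,4), (2,6)}; {(0,0), (0,2), (0,4), (0,6), (2,1), (2,3), (2,5), (2,7)}; {(0,0), (0,4), (1,0), (1,4), (2,0), (2,4), (3,0), (3,4)}; … (7 in all).
So G has 7 subgroups of order 8.

7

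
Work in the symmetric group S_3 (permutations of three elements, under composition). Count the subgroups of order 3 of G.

1

|G| = 6 and 3 | 6, so subgroups of order 3 are possible by Lagrange.
The subgroups of order 3 are: {e, (1 2 3), (1 3 2)}.
So G has 1 subgroup of order 3.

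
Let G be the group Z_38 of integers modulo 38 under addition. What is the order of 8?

19

In Z_38, the order of an element a is n/gcd(a, n).
gcd(8, 38) = 2, so |⟨8⟩| = 38/2 = 19.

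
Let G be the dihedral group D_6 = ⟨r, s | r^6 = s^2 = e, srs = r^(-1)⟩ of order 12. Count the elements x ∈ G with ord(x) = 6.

The elements of order 6 are: r, r^5.
That's 2.

2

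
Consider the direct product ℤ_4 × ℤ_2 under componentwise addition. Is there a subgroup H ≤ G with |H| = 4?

4 | 8. A subgroup of order 4 is {(0,0), (0,1), (2,0), (2,1)}.

Yes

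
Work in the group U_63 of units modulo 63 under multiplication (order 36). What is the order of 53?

6

Compute successive powers of 53 mod 63: 53, 37, 8, 46, 44, 1; 53^6 ≡ 1 (mod 63).
So |⟨53⟩| = 6.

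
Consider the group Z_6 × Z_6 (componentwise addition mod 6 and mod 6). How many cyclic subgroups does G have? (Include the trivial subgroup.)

A cyclic subgroup of order d is generated by each of its φ(d) elements of order d, so the cyclic subgroups of order d number (#elements of order d)/φ(d).
Cyclic subgroups by order — order 1: 1; order 2: 3; order 3: 4; order 6: 12.
Total: 20.

20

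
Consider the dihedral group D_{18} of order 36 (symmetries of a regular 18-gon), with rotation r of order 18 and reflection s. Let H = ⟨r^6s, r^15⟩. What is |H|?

12

|⟨r^6s⟩| = 2 and |⟨r^15⟩| = 6, so |H| is a multiple of lcm(2, 6) = 6 and divides |G| = 36.
Closing under the operation: H = {e, r^3, r^6, r^9, r^12, r^15, s, r^3s, r^6s, r^9s, r^12s, r^15s}, so |H| = 12.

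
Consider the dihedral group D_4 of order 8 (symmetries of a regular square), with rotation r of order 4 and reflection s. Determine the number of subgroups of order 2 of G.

5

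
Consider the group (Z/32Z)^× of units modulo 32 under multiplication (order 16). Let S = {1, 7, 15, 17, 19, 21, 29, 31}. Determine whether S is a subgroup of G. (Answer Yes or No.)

No

19 ∈ S but its inverse 27 ∉ S, so S is not a subgroup.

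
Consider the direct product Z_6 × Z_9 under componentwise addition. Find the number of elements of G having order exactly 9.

An element (a,b) has order lcm(ord(a), ord(b)); count pairs with lcm equal to 9.
Enumerating gives 18 such elements.

18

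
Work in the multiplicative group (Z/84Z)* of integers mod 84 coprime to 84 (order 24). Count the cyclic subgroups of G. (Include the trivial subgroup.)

16

A cyclic subgroup of order d is generated by each of its φ(d) elements of order d, so the cyclic subgroups of order d number (#elements of order d)/φ(d).
Cyclic subgroups by order — order 1: 1; order 2: 7; order 3: 1; order 6: 7.
Total: 16.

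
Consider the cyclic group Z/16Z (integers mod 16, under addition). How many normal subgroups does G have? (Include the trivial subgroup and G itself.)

5

G is abelian, so every subgroup is normal.
G has 5 subgroups in total, hence 5 normal subgroups.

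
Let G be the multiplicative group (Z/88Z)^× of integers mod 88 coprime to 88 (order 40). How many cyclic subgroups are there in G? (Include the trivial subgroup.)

16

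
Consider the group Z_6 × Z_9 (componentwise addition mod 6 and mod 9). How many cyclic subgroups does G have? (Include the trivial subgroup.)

A cyclic subgroup of order d is generated by each of its φ(d) elements of order d, so the cyclic subgroups of order d number (#elements of order d)/φ(d).
Cyclic subgroups by order — order 1: 1; order 2: 1; order 3: 4; order 6: 4; order 9: 3; order 18: 3.
Total: 16.

16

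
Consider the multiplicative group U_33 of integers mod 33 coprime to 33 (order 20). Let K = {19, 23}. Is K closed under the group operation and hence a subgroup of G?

No

The identity 1 ∉ K, so K is not a subgroup.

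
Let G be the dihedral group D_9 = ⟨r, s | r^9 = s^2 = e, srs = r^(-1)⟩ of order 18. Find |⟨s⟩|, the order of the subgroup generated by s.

Computing powers of s: the smallest k with (s)^k = e is k = 2.

2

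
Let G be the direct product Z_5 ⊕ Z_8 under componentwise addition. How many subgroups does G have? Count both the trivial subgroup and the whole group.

8

|G| = 40, so by Lagrange every subgroup order divides 40. Divisors: 1, 2, 4, 5, 8, 10, 20, 40.
Subgroups by order — order 1: 1; order 2: 1; order 4: 1; order 5: 1; order 8: 1; order 10: 1; order 20: 1; order 40: 1.
Total: 1 + 1 + 1 + 1 + 1 + 1 + 1 + 1 = 8.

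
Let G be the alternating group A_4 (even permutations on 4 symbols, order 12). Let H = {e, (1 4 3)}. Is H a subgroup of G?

No

(1 4 3) ∈ H but its inverse (1 3 4) ∉ H, so H is not a subgroup.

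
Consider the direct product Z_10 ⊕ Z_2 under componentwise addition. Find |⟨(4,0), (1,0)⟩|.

|⟨(4,0)⟩| = 5 and |⟨(1,0)⟩| = 10, so |H| is a multiple of lcm(5, 10) = 10 and divides |G| = 20.
Closing under the operation: H = {(0,0), (1,0), (2,0), (3,0), (4,0), (5,0), (6,0), (7,0), (8,0), (9,0)}, so |H| = 10.

10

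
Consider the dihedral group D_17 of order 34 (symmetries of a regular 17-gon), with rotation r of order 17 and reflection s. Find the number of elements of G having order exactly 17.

Enumerating element orders in G gives 16 elements of order 17.

16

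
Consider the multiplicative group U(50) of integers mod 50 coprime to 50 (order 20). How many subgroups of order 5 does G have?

1

|G| = 20 and 5 | 20, so subgroups of order 5 are possible by Lagrange.
The subgroups of order 5 are: {1, 11, 21, 31, 41}.
So G has 1 subgroup of order 5.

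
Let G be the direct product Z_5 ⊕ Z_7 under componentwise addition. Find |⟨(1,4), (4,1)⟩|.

35

|⟨(1,4)⟩| = 35 and |⟨(4,1)⟩| = 35, so |H| is a multiple of lcm(35, 35) = 35 and divides |G| = 35.
Closing {(1,4), (4,1)} under the group operation gives all of G, so |H| = 35.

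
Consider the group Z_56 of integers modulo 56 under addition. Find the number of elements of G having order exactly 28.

In a cyclic group of order 56, the number of elements of order d (for d | 56) is φ(d).
φ(28) = 12.

12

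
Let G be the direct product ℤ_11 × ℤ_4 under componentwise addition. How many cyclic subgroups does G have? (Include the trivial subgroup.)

Each element a generates a cyclic subgroup ⟨a⟩; distinct elements may generate the same one (a cyclic group of order d has φ(d) generators).
Cyclic subgroups by order — order 1: 1; order 2: 1; order 4: 1; order 11: 1; order 22: 1; order 44: 1.
Total: 6.

6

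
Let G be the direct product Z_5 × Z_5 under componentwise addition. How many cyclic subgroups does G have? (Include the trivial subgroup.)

Each element a generates a cyclic subgroup ⟨a⟩; distinct elements may generate the same one (a cyclic group of order d has φ(d) generators).
Cyclic subgroups by order — order 1: 1; order 5: 6.
Total: 7.

7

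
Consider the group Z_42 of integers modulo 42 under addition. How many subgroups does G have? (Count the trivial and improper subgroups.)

8

Subgroups of the cyclic group Z_42 correspond bijectively to divisors of 42.
Divisors of 42: 1, 2, 3, 6, 7, 14, 21, 42.
So Z_42 has 8 subgroups.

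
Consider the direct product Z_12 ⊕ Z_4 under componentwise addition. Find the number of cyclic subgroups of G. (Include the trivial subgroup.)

20

Group the elements of G by the cyclic subgroup they generate; each cyclic subgroup of order d accounts for φ(d) elements.
Cyclic subgroups by order — order 1: 1; order 2: 3; order 3: 1; order 4: 6; order 6: 3; order 12: 6.
Total: 20.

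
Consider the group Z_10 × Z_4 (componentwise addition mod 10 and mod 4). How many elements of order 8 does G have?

0

An element (a,b) has order lcm(ord(a), ord(b)); count pairs with lcm equal to 8.
Enumerating gives 0 such elements.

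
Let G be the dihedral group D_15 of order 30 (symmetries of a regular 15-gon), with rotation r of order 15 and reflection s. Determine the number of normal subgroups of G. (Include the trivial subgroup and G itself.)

G has 28 subgroups. Checking conjugation-invariance by order — order 1: 1/1 normal; order 2: 0/15 normal; order 3: 1/1 normal; order 5: 1/1 normal; order 6: 0/5 normal; order 10: 0/3 normal; order 15: 1/1 normal; order 30: 1/1 normal.
Total normal subgroups: 5.

5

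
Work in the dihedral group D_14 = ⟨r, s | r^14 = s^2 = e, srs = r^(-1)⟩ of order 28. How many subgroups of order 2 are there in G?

15

|G| = 28 and 2 | 28, so subgroups of order 2 are possible by Lagrange.
The subgroups of order 2 are: {e, r^10s}; {e, r^11s}; {e, r^12s}; {e, r^13s}; … (15 in all).
So G has 15 subgroups of order 2.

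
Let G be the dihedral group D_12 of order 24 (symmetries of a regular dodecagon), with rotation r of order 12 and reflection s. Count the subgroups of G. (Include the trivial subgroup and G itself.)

|G| = 24, so by Lagrange every subgroup order divides 24. Divisors: 1, 2, 3, 4, 6, 8, 12, 24.
Subgroups by order — order 1: 1; order 2: 13; order 3: 1; order 4: 7; order 6: 5; order 8: 3; order 12: 3; order 24: 1.
Total: 1 + 13 + 1 + 7 + 5 + 3 + 3 + 1 = 34.

34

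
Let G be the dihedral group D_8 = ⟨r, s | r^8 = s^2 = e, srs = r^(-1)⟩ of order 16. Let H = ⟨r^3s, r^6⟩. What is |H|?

|⟨r^3s⟩| = 2 and |⟨r^6⟩| = 4, so |H| is a multiple of lcm(2, 4) = 4 and divides |G| = 16.
Closing under the operation: H = {e, r^2, r^4, r^6, rs, r^3s, r^5s, r^7s}, so |H| = 8.

8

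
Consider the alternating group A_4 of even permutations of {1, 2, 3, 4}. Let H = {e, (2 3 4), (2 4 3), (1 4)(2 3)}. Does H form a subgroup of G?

No

Closure fails: (2 4 3) ∘ (1 4)(2 3) = (1 3 4) ∉ H. So H is not a subgroup.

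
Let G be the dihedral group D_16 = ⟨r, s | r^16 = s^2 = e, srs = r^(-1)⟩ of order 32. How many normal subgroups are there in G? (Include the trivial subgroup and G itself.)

8

G has 36 subgroups. Checking conjugation-invariance by order — order 1: 1/1 normal; order 2: 1/17 normal; order 4: 1/9 normal; order 8: 1/5 normal; order 16: 3/3 normal; order 32: 1/1 normal.
Total normal subgroups: 8.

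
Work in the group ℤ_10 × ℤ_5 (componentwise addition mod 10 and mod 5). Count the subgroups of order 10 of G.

|G| = 50 and 10 | 50, so subgroups of order 10 are possible by Lagrange.
The subgroups of order 10 are: {(0,0), (0,1), (0,2), (0,3), (0,4), (5,0), (5,1), (5,2), (5,3), (5,4)}; {(0,0), (1,0), (2,0), (3,0), (4,0), (5,0), (6,0), (7,0), (8,0), (9,0)}; {(0,0), (1,1), (2,2), (3,3), (4,4), (5,0), (6,1), (7,2), (8,3), (9,4)}; {(0,0), (1,2), (2,4), (3,1), (4,3), (5,0), (6,2), (7,4), (8,1), (9,3)}; … (6 in all).
So G has 6 subgroups of order 10.

6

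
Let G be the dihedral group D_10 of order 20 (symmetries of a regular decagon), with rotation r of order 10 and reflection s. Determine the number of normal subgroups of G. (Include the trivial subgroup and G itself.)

G has 22 subgroups. Checking conjugation-invariance by order — order 1: 1/1 normal; order 2: 1/11 normal; order 4: 0/5 normal; order 5: 1/1 normal; order 10: 3/3 normal; order 20: 1/1 normal.
Total normal subgroups: 7.

7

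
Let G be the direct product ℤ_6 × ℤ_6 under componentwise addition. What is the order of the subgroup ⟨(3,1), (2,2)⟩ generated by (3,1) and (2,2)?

18

|⟨(3,1)⟩| = 6 and |⟨(2,2)⟩| = 3, so |H| is a multiple of lcm(6, 3) = 6 and divides |G| = 36.
Closing under the operation: H = {(0,0), (0,2), (0,4), (1,1), (1,3), (1,5), (2,0), (2,2), (2,4), (3,1), (3,3), (3,5), (4,0), (4,2), (4,4), (5,1), (5,3), (5,5)}, so |H| = 18.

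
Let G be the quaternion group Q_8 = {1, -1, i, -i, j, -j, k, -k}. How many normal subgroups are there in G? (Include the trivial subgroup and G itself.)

G has 6 subgroups. Checking conjugation-invariance by order — order 1: 1/1 normal; order 2: 1/1 normal; order 4: 3/3 normal; order 8: 1/1 normal.
Total normal subgroups: 6.

6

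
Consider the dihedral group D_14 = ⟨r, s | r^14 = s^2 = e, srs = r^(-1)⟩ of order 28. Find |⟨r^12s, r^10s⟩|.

14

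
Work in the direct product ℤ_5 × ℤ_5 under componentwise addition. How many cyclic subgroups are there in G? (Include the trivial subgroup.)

Each element a generates a cyclic subgroup ⟨a⟩; distinct elements may generate the same one (a cyclic group of order d has φ(d) generators).
Cyclic subgroups by order — order 1: 1; order 5: 6.
Total: 7.

7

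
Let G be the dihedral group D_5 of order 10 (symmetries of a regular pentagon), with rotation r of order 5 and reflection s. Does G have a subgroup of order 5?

Yes

5 | 10. A subgroup of order 5 is {e, r, r^2, r^3, r^4}.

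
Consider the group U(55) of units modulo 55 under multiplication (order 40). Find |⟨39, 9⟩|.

|⟨39⟩| = 10 and |⟨9⟩| = 10, so |H| is a multiple of lcm(10, 10) = 10 and divides |G| = 40.
Closing under the operation: H = {1, 4, 6, 9, 14, 16, 19, 21, 24, 26, 29, 31, 34, 36, 39, 41, 46, 49, 51, 54}, so |H| = 20.

20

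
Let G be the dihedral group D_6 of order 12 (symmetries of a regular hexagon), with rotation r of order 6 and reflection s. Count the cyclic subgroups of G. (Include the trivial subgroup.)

10

Group the elements of G by the cyclic subgroup they generate; each cyclic subgroup of order d accounts for φ(d) elements.
Cyclic subgroups by order — order 1: 1; order 2: 7; order 3: 1; order 6: 1.
Total: 10.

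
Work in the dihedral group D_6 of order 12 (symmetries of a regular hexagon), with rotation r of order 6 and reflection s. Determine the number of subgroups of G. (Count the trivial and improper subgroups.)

16

|G| = 12, so by Lagrange every subgroup order divides 12. Divisors: 1, 2, 3, 4, 6, 12.
Subgroups by order — order 1: 1; order 2: 7; order 3: 1; order 4: 3; order 6: 3; order 12: 1.
Total: 1 + 7 + 1 + 3 + 3 + 1 = 16.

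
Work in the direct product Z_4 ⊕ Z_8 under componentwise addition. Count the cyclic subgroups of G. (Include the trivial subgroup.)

Each element a generates a cyclic subgroup ⟨a⟩; distinct elements may generate the same one (a cyclic group of order d has φ(d) generators).
Cyclic subgroups by order — order 1: 1; order 2: 3; order 4: 6; order 8: 4.
Total: 14.

14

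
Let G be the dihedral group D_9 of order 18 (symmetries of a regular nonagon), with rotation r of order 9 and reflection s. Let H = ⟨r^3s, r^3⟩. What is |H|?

6

|⟨r^3s⟩| = 2 and |⟨r^3⟩| = 3, so |H| is a multiple of lcm(2, 3) = 6 and divides |G| = 18.
Closing under the operation: H = {e, r^3, r^6, s, r^3s, r^6s}, so |H| = 6.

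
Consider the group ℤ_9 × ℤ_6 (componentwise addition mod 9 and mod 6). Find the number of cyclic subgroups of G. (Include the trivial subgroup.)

16

Each element a generates a cyclic subgroup ⟨a⟩; distinct elements may generate the same one (a cyclic group of order d has φ(d) generators).
Cyclic subgroups by order — order 1: 1; order 2: 1; order 3: 4; order 6: 4; order 9: 3; order 18: 3.
Total: 16.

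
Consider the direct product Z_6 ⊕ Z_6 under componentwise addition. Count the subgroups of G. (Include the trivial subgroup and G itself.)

30

|G| = 36, so by Lagrange every subgroup order divides 36. Divisors: 1, 2, 3, 4, 6, 9, 12, 18, 36.
Subgroups by order — order 1: 1; order 2: 3; order 3: 4; order 4: 1; order 6: 12; order 9: 1; order 12: 4; order 18: 3; order 36: 1.
Total: 1 + 3 + 4 + 1 + 12 + 1 + 4 + 3 + 1 = 30.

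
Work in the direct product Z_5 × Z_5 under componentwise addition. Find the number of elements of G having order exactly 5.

24

An element (a,b) has order lcm(ord(a), ord(b)); count pairs with lcm equal to 5.
Enumerating gives 24 such elements.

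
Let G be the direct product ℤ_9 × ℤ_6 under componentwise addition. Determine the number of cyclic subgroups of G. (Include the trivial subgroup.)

16

A cyclic subgroup of order d is generated by each of its φ(d) elements of order d, so the cyclic subgroups of order d number (#elements of order d)/φ(d).
Cyclic subgroups by order — order 1: 1; order 2: 1; order 3: 4; order 6: 4; order 9: 3; order 18: 3.
Total: 16.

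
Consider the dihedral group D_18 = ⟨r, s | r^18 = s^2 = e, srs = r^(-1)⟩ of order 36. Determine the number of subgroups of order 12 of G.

|G| = 36 and 12 | 36, so subgroups of order 12 are possible by Lagrange.
The subgroups of order 12 are: {e, r^3, r^6, r^9, r^12, r^15, rs, r^4s, r^7s, r^10s, r^13s, r^16s}; {e, r^3, r^6, r^9, r^12, r^15, r^2s, r^5s, r^8s, r^11s, r^14s, r^17s}; {e, r^3, r^6, r^9, r^12, r^15, s, r^3s, r^6s, r^9s, r^12s, r^15s}.
So G has 3 subgroups of order 12.

3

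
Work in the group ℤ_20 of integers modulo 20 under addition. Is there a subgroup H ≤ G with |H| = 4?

Yes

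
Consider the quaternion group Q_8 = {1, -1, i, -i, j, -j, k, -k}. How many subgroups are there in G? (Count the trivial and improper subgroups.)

6

|G| = 8, so by Lagrange every subgroup order divides 8. Divisors: 1, 2, 4, 8.
Subgroups by order — order 1: 1; order 2: 1; order 4: 3; order 8: 1.
Total: 1 + 1 + 3 + 1 = 6.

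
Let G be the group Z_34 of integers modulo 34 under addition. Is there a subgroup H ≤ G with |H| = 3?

No

3 does not divide |G| = 34, so by Lagrange no subgroup of order 3 exists.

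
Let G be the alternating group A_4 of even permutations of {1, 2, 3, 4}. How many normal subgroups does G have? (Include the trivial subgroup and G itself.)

3

G has 10 subgroups. Checking conjugation-invariance by order — order 1: 1/1 normal; order 2: 0/3 normal; order 3: 0/4 normal; order 4: 1/1 normal; order 12: 1/1 normal.
Total normal subgroups: 3.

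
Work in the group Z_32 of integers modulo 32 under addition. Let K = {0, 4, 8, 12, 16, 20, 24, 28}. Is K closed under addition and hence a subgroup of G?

|K| = 8 divides |G| = 32, consistent with Lagrange.
K contains the identity, every element's inverse is in K, and K is closed under +: it is a subgroup.
In fact K = ⟨4⟩.

Yes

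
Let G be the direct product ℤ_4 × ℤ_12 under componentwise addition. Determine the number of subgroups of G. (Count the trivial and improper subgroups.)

|G| = 48, so by Lagrange every subgroup order divides 48. Divisors: 1, 2, 3, 4, 6, 8, 12, 16, 24, 48.
Subgroups by order — order 1: 1; order 2: 3; order 3: 1; order 4: 7; order 6: 3; order 8: 3; order 12: 7; order 16: 1; order 24: 3; order 48: 1.
Total: 1 + 3 + 1 + 7 + 3 + 3 + 7 + 1 + 3 + 1 = 30.

30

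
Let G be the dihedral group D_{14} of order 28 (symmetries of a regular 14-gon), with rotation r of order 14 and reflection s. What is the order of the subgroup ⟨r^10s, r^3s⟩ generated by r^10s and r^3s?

|⟨r^10s⟩| = 2 and |⟨r^3s⟩| = 2, so |H| is a multiple of lcm(2, 2) = 2 and divides |G| = 28.
Closing under the operation: H = {e, r^7, r^3s, r^10s}, so |H| = 4.

4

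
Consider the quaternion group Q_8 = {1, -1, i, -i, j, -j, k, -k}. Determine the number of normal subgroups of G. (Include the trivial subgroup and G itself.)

6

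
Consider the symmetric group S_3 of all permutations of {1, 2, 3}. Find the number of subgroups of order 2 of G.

3

|G| = 6 and 2 | 6, so subgroups of order 2 are possible by Lagrange.
The subgroups of order 2 are: {e, (1 2)}; {e, (1 3)}; {e, (2 3)}.
So G has 3 subgroups of order 2.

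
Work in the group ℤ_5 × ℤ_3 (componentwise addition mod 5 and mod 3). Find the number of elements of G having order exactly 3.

An element (a,b) has order lcm(ord(a), ord(b)); count pairs with lcm equal to 3.
Enumerating gives 2 such elements.

2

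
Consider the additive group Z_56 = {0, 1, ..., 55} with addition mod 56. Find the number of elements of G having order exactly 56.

24

In a cyclic group of order 56, the number of elements of order d (for d | 56) is φ(d).
φ(56) = 24.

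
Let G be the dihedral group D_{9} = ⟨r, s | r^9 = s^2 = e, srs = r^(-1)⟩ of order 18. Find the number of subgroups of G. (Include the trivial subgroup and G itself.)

16

|G| = 18, so by Lagrange every subgroup order divides 18. Divisors: 1, 2, 3, 6, 9, 18.
Subgroups by order — order 1: 1; order 2: 9; order 3: 1; order 6: 3; order 9: 1; order 18: 1.
Total: 1 + 9 + 1 + 3 + 1 + 1 = 16.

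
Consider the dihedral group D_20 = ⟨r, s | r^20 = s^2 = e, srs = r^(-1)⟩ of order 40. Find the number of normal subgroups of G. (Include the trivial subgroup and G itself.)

9

G has 48 subgroups. Checking conjugation-invariance by order — order 1: 1/1 normal; order 2: 1/21 normal; order 4: 1/11 normal; order 5: 1/1 normal; order 8: 0/5 normal; order 10: 1/5 normal; order 20: 3/3 normal; order 40: 1/1 normal.
Total normal subgroups: 9.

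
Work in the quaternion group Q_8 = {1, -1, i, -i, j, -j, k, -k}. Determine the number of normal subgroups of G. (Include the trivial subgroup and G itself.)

G has 6 subgroups. Checking conjugation-invariance by order — order 1: 1/1 normal; order 2: 1/1 normal; order 4: 3/3 normal; order 8: 1/1 normal.
Total normal subgroups: 6.

6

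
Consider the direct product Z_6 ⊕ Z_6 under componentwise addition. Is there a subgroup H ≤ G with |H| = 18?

Yes

18 | 36. A subgroup of order 18 is {(0,0), (0,1), (0,2), (0,3), (0,4), (0,5), (2,0), (2,1), (2,2), (2,3), (2,4), (2,5), (4,0), (4,1), (4,2), (4,3), (4,4), (4,5)}.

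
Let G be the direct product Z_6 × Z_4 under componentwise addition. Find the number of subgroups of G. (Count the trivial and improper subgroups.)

|G| = 24, so by Lagrange every subgroup order divides 24. Divisors: 1, 2, 3, 4, 6, 8, 12, 24.
Subgroups by order — order 1: 1; order 2: 3; order 3: 1; order 4: 3; order 6: 3; order 8: 1; order 12: 3; order 24: 1.
Total: 1 + 3 + 1 + 3 + 3 + 1 + 3 + 1 = 16.

16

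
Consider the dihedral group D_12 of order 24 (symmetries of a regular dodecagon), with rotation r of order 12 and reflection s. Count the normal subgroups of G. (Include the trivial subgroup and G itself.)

G has 34 subgroups. Checking conjugation-invariance by order — order 1: 1/1 normal; order 2: 1/13 normal; order 3: 1/1 normal; order 4: 1/7 normal; order 6: 1/5 normal; order 8: 0/3 normal; order 12: 3/3 normal; order 24: 1/1 normal.
Total normal subgroups: 9.

9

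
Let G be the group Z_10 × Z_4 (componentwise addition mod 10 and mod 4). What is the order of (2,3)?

20

The order of (2,3) in Z_10 × Z_4 is lcm(ord(2) in Z_10, ord(3) in Z_4).
ord(2) = 5 and ord(3) = 4, so |⟨(2,3)⟩| = lcm(5, 4) = 20.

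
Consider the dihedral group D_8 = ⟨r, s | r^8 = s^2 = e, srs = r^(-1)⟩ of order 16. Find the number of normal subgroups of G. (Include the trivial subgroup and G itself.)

7

G has 19 subgroups. Checking conjugation-invariance by order — order 1: 1/1 normal; order 2: 1/9 normal; order 4: 1/5 normal; order 8: 3/3 normal; order 16: 1/1 normal.
Total normal subgroups: 7.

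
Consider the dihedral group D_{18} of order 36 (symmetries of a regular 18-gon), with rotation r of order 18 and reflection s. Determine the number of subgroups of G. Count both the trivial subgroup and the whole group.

|G| = 36, so by Lagrange every subgroup order divides 36. Divisors: 1, 2, 3, 4, 6, 9, 12, 18, 36.
Subgroups by order — order 1: 1; order 2: 19; order 3: 1; order 4: 9; order 6: 7; order 9: 1; order 12: 3; order 18: 3; order 36: 1.
Total: 1 + 19 + 1 + 9 + 7 + 1 + 3 + 3 + 1 = 45.

45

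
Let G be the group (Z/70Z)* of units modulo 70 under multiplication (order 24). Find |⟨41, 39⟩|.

12

|⟨41⟩| = 2 and |⟨39⟩| = 6, so |H| is a multiple of lcm(2, 6) = 6 and divides |G| = 24.
Closing under the operation: H = {1, 9, 11, 19, 29, 31, 39, 41, 51, 59, 61, 69}, so |H| = 12.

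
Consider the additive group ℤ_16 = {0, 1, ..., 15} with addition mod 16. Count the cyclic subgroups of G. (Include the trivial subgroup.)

5

A cyclic subgroup of order d is generated by each of its φ(d) elements of order d, so the cyclic subgroups of order d number (#elements of order d)/φ(d).
Cyclic subgroups by order — order 1: 1; order 2: 1; order 4: 1; order 8: 1; order 16: 1.
Total: 5.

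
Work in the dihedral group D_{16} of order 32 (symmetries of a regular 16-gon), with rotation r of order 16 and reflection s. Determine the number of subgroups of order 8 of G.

5

|G| = 32 and 8 | 32, so subgroups of order 8 are possible by Lagrange.
The subgroups of order 8 are: {e, r^2, r^4, r^6, r^8, r^10, r^12, r^14}; {e, r^4, r^8, r^12, r^2s, r^6s, r^10s, r^14s}; {e, r^4, r^8, r^12, r^3s, r^7s, r^11s, r^15s}; {e, r^4, r^8, r^12, s, r^4s, r^8s, r^12s}; … (5 in all).
So G has 5 subgroups of order 8.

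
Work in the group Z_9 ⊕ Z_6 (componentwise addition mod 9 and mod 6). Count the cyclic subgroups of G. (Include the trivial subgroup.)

A cyclic subgroup of order d is generated by each of its φ(d) elements of order d, so the cyclic subgroups of order d number (#elements of order d)/φ(d).
Cyclic subgroups by order — order 1: 1; order 2: 1; order 3: 4; order 6: 4; order 9: 3; order 18: 3.
Total: 16.

16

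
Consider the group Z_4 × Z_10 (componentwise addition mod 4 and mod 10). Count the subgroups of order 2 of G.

3

|G| = 40 and 2 | 40, so subgroups of order 2 are possible by Lagrange.
The subgroups of order 2 are: {(0,0), (0,5)}; {(0,0), (2,0)}; {(0,0), (2,5)}.
So G has 3 subgroups of order 2.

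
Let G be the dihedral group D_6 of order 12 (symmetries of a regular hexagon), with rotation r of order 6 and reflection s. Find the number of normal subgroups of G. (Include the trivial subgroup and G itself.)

7

G has 16 subgroups. Checking conjugation-invariance by order — order 1: 1/1 normal; order 2: 1/7 normal; order 3: 1/1 normal; order 4: 0/3 normal; order 6: 3/3 normal; order 12: 1/1 normal.
Total normal subgroups: 7.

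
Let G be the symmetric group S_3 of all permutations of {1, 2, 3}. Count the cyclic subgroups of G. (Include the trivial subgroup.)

5

Group the elements of G by the cyclic subgroup they generate; each cyclic subgroup of order d accounts for φ(d) elements.
Cyclic subgroups by order — order 1: 1; order 2: 3; order 3: 1.
Total: 5.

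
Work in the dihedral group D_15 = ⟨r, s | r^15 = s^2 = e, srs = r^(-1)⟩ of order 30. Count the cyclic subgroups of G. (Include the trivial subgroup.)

Each element a generates a cyclic subgroup ⟨a⟩; distinct elements may generate the same one (a cyclic group of order d has φ(d) generators).
Cyclic subgroups by order — order 1: 1; order 2: 15; order 3: 1; order 5: 1; order 15: 1.
Total: 19.

19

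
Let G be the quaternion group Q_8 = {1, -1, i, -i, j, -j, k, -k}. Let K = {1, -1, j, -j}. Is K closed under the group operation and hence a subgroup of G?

Yes

|K| = 4 divides |G| = 8, consistent with Lagrange.
K contains the identity, every element's inverse is in K, and K is closed under ·: it is a subgroup.
In fact K = ⟨j⟩.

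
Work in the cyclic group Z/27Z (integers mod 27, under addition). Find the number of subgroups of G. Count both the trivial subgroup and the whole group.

4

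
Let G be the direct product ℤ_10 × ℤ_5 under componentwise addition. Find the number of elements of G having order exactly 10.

24

An element (a,b) has order lcm(ord(a), ord(b)); count pairs with lcm equal to 10.
Enumerating gives 24 such elements.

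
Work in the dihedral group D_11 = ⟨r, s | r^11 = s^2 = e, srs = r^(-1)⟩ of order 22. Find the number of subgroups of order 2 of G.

|G| = 22 and 2 | 22, so subgroups of order 2 are possible by Lagrange.
The subgroups of order 2 are: {e, r^10s}; {e, r^2s}; {e, r^3s}; {e, r^4s}; … (11 in all).
So G has 11 subgroups of order 2.

11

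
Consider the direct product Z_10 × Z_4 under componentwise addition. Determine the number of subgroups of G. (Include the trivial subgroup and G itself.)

|G| = 40, so by Lagrange every subgroup order divides 40. Divisors: 1, 2, 4, 5, 8, 10, 20, 40.
Subgroups by order — order 1: 1; order 2: 3; order 4: 3; order 5: 1; order 8: 1; order 10: 3; order 20: 3; order 40: 1.
Total: 1 + 3 + 3 + 1 + 1 + 3 + 3 + 1 = 16.

16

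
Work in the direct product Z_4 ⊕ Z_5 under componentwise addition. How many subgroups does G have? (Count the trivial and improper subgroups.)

6

|G| = 20, so by Lagrange every subgroup order divides 20. Divisors: 1, 2, 4, 5, 10, 20.
Subgroups by order — order 1: 1; order 2: 1; order 4: 1; order 5: 1; order 10: 1; order 20: 1.
Total: 1 + 1 + 1 + 1 + 1 + 1 = 6.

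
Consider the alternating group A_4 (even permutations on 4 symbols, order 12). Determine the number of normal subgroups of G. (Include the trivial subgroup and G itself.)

3

G has 10 subgroups. Checking conjugation-invariance by order — order 1: 1/1 normal; order 2: 0/3 normal; order 3: 0/4 normal; order 4: 1/1 normal; order 12: 1/1 normal.
Total normal subgroups: 3.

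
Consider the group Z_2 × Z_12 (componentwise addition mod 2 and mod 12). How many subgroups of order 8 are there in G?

1

|G| = 24 and 8 | 24, so subgroups of order 8 are possible by Lagrange.
The subgroups of order 8 are: {(0,0), (0,3), (0,6), (0,9), (1,0), (1,3), (1,6), (1,9)}.
So G has 1 subgroup of order 8.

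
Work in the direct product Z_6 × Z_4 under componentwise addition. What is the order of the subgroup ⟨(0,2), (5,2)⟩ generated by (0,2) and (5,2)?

12

|⟨(0,2)⟩| = 2 and |⟨(5,2)⟩| = 6, so |H| is a multiple of lcm(2, 6) = 6 and divides |G| = 24.
Closing under the operation: H = {(0,0), (0,2), (1,0), (1,2), (2,0), (2,2), (3,0), (3,2), (4,0), (4,2), (5,0), (5,2)}, so |H| = 12.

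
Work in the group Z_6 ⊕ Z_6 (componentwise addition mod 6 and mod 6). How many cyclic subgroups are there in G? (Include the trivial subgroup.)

A cyclic subgroup of order d is generated by each of its φ(d) elements of order d, so the cyclic subgroups of order d number (#elements of order d)/φ(d).
Cyclic subgroups by order — order 1: 1; order 2: 3; order 3: 4; order 6: 12.
Total: 20.

20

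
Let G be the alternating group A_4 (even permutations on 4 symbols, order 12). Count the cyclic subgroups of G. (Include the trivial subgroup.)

8

Group the elements of G by the cyclic subgroup they generate; each cyclic subgroup of order d accounts for φ(d) elements.
Cyclic subgroups by order — order 1: 1; order 2: 3; order 3: 4.
Total: 8.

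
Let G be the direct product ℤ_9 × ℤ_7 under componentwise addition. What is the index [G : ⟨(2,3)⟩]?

1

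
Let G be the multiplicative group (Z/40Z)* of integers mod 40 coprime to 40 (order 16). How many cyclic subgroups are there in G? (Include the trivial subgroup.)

A cyclic subgroup of order d is generated by each of its φ(d) elements of order d, so the cyclic subgroups of order d number (#elements of order d)/φ(d).
Cyclic subgroups by order — order 1: 1; order 2: 7; order 4: 4.
Total: 12.

12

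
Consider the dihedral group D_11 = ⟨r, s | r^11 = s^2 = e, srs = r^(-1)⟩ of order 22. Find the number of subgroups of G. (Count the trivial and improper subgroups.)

14

|G| = 22, so by Lagrange every subgroup order divides 22. Divisors: 1, 2, 11, 22.
Subgroups by order — order 1: 1; order 2: 11; order 11: 1; order 22: 1.
Total: 1 + 11 + 1 + 1 = 14.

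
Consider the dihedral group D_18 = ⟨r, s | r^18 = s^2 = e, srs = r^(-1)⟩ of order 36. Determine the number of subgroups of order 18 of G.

|G| = 36 and 18 | 36, so subgroups of order 18 are possible by Lagrange.
The subgroups of order 18 are: {e, r, r^2, r^3, r^4, r^5, r^6, r^7, r^8, r^9, r^10, r^11, r^12, r^13, r^14, r^15, r^16, r^17}; {e, r^2, r^4, r^6, r^8, r^10, r^12, r^14, r^16, s, r^2s, r^4s, r^6s, r^8s, r^10s, r^12s, r^14s, r^16s}; {e, r^2, r^4, r^6, r^8, r^10, r^12, r^14, r^16, rs, r^3s, r^5s, r^7s, r^9s, r^11s, r^13s, r^15s, r^17s}.
So G has 3 subgroups of order 18.

3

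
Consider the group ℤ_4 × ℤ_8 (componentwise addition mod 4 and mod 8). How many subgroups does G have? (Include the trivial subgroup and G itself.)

22

|G| = 32, so by Lagrange every subgroup order divides 32. Divisors: 1, 2, 4, 8, 16, 32.
Subgroups by order — order 1: 1; order 2: 3; order 4: 7; order 8: 7; order 16: 3; order 32: 1.
Total: 1 + 3 + 7 + 7 + 3 + 1 = 22.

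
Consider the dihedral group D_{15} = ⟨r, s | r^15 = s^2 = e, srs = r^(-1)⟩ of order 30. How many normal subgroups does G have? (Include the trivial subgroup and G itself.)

5

G has 28 subgroups. Checking conjugation-invariance by order — order 1: 1/1 normal; order 2: 0/15 normal; order 3: 1/1 normal; order 5: 1/1 normal; order 6: 0/5 normal; order 10: 0/3 normal; order 15: 1/1 normal; order 30: 1/1 normal.
Total normal subgroups: 5.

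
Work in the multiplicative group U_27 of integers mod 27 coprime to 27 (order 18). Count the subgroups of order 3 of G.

|G| = 18 and 3 | 18, so subgroups of order 3 are possible by Lagrange.
The subgroups of order 3 are: {1, 10, 19}.
So G has 1 subgroup of order 3.

1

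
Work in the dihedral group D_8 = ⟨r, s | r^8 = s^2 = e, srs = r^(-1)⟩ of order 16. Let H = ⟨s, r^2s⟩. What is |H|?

8

|⟨s⟩| = 2 and |⟨r^2s⟩| = 2, so |H| is a multiple of lcm(2, 2) = 2 and divides |G| = 16.
Closing under the operation: H = {e, r^2, r^4, r^6, s, r^2s, r^4s, r^6s}, so |H| = 8.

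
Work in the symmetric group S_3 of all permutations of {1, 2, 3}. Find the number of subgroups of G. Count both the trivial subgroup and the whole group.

|G| = 6, so by Lagrange every subgroup order divides 6. Divisors: 1, 2, 3, 6.
Subgroups by order — order 1: 1; order 2: 3; order 3: 1; order 6: 1.
Total: 1 + 3 + 1 + 1 = 6.

6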